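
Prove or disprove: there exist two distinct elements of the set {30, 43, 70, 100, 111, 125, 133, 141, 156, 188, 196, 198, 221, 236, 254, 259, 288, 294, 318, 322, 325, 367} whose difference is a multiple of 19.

Reduce each element mod 19: 30↦11, 43↦5, 70↦13, 100↦5, 111↦16, 125↦11, 133↦0, 141↦8, 156↦4, 188↦17, 196↦6, 198↦8, 221↦12, 236↦8, 254↦7, 259↦12, 288↦3, 294↦9, 318↦14, 322↦18, 325↦2, 367↦6. The residue 11 repeats (at 30 and 125), and 125 − 30 = 95 = 5·19.

30 and 125 are such a pair.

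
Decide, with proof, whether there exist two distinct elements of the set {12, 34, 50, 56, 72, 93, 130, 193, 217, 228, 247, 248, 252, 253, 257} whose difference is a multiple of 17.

No, no such pair exists.

Residues mod 17: 12↦12, 34↦0, 50↦16, 56↦5, 72↦4, 93↦8, 130↦11, 193↦6, 217↦13, 228↦7, 247↦9, 248↦10, 252↦14, 253↦15, 257↦2.
These 15 residues are pairwise different, hence no difference of two elements is divisible by 17.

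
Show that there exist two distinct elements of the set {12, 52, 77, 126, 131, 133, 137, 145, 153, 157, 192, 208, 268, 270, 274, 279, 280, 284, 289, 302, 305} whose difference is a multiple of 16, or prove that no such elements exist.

Yes: 12 and 268.

Both 12 and 268 leave remainder 12 on division by 16; their difference 256 = 16·16 is a multiple of 16.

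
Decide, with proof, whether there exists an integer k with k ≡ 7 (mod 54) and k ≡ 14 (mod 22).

No such integer exists.

Reduce both congruences modulo 2, which divides 54 and 22: they say k ≡ 7 (mod 2) and k ≡ 14 (mod 2).
However 7 ≡ 1 and 14 ≡ 0 (mod 2), and 1 ≠ 0.
Hence the system has no solution.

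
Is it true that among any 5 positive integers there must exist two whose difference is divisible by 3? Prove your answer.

Each integer lies in one of the 3 residue classes modulo 3.
Since 5 > 3, two of the 5 integers must share a residue class by the pigeonhole principle; call them a and b.
Equal remainders mean a − b ≡ 0 (mod 3), so 3 divides their difference.

Yes, this is always true.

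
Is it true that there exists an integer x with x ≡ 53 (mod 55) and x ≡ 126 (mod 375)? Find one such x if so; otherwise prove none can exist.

There is no such integer.

gcd(55, 375) = 5. If x ≡ 53 (mod 55) and x ≡ 126 (mod 375), then x ≡ 53 (mod 5) and x ≡ 126 (mod 5).
However 53 ≡ 3 and 126 ≡ 1 (mod 5), and 3 ≠ 1.
Therefore no such x exists.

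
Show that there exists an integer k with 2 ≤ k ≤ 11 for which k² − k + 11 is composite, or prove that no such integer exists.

k = 11

At k = 11: 11² − 11 + 11 = 121 = 11·11, which is composite.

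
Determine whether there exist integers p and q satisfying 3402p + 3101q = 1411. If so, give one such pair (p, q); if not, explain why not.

No such integers exist.

Any value of 3402p + 3101q is a multiple of gcd(3402, 3101) = 7.
But 1411 is not a multiple of 7 (it leaves remainder 4).
So the equation is unsolvable over ℤ.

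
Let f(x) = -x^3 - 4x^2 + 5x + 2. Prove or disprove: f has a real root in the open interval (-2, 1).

f(-2) = -16 and f(1) = 2, which have opposite signs.
Since f is a polynomial it is continuous on [-2, 1].
By the Intermediate Value Theorem f must vanish at some point of (-2, 1).

Yes, f has a root in the interval.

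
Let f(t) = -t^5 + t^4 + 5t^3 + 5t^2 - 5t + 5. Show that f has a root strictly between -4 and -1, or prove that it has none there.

f(-4) = 1065 and f(-1) = 12, both positive, so a sign-change argument is unavailable; we show f keeps this sign on the whole interval.
Substitute t = -1 − u, where 0 < u < 3 on the interval. Expanding, f(-1 − u) = u^5 + 6u^4 + 9u^3 + 6u^2 + 9u + 12.
The nonzero coefficients here are all positive, so for u > 0 every term is positive (or zero), and the constant term 12 is strictly positive.
Therefore f(t) > 0 throughout (-4, -1), and f has no zero there.

f has no root in that interval.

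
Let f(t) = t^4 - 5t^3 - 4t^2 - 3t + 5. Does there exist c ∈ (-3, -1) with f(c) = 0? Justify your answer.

No.

f(-3) = 194 and f(-1) = 10, both positive, so a sign-change argument is unavailable; we show f keeps this sign on the whole interval.
Shift to the endpoint -1: with t = -1 − u (0 < u < 2), one computes f(-1 − u) = u^4 + 9u^3 + 17u^2 + 14u + 10.
The nonzero coefficients here are all positive, so for u > 0 every term is positive (or zero), and the constant term 10 is strictly positive.
Therefore f(t) > 0 throughout (-3, -1), and f has no zero there.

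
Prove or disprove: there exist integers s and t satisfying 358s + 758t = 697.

Both 358 and 758 are divisible by gcd(358, 758) = 2, hence so is any combination 358s + 758t.
But 697 = 2·348 + 1, so 2 ∤ 697.
So the equation is unsolvable over ℤ.

There are no such integers.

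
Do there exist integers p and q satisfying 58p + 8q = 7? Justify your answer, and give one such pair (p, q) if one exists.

gcd(58, 8) = 2, so every integer of the form 58p + 8q is a multiple of 2.
But 7 = 2·3 + 1, so 2 ∤ 7.
So the equation is unsolvable over ℤ.

No, no such integers exist.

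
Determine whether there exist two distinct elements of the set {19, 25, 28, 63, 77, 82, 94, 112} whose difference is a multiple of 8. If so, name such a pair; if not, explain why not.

No, no such pair exists.

Reduce each element modulo 8: 19↦3, 25↦1, 28↦4, 63↦7, 77↦5, 82↦2, 94↦6, 112↦0.
These 8 residues are pairwise different, hence no difference of two elements is divisible by 8.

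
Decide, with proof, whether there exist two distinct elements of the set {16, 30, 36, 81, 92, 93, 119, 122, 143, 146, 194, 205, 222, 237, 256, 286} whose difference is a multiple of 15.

The pair (16, 256) works.

16 mod 15 = 1 and 256 mod 15 = 1, so 256 − 16 = 240 = 16·15.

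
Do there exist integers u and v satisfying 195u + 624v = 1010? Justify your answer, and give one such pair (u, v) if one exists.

There are no such integers.

Both 195 and 624 are divisible by gcd(195, 624) = 39, hence so is any combination 195u + 624v.
But 1010 = 39·25 + 35, so 39 ∤ 1010.
Therefore 195u + 624v = 1010 has no solution in integers.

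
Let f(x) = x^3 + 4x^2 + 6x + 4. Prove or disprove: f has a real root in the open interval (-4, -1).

f(-4) = -20 and f(-1) = 1, which have opposite signs.
As a polynomial, f is continuous on every closed interval.
By the Intermediate Value Theorem f must vanish at some point of (-4, -1).

Yes, f has a root in the interval.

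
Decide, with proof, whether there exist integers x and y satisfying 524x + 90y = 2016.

gcd(524, 90) = 2, and 2 divides 2016, so integer solutions exist.
Dividing through by 2 reduces the equation to 262x + 45y = 1008.
Dividing repeatedly: 262 = 5·45 + 37, 45 = 1·37 + 8, 37 = 4·8 + 5, 8 = 1·5 + 3, 5 = 1·3 + 2, 3 = 1·2 + 1, 2 = 2·1 + 0.
Working back up the chain: 1 = 3 − 1·2 = 3 − (5 − 1·3) = −5 + 2·3 = −5 + 2·(8 − 1·5) = 2·8 − 3·5 = 2·8 − 3·(37 − 4·8) = −3·37 + 14·8 = −3·37 + 14·(45 − 1·37) = 14·45 − 17·37 = 14·45 − 17·(262 − 5·45) = −17·262 + 99·45. So 262·(-17) + 45·99 = 1.
Times 1008: 262·(-17136) + 45·99792 = 1008, so (-17136, 99792) solves it.
Adding 381·45 to x and subtracting 381·262 from y gives the tidier solution (9, -30).
Indeed 524·9 + 90·(-30) = 4716 − 2700 = 2016.

x = 9, y = -30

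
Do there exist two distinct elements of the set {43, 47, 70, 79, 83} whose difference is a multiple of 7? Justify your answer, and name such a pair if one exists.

There is no such pair.

Two integers differ by a multiple of 7 exactly when they have the same residue mod 7. The residues are 43↦1, 47↦5, 70↦0, 79↦2, 83↦6.
All 5 residues are distinct, so no two elements differ by a multiple of 7.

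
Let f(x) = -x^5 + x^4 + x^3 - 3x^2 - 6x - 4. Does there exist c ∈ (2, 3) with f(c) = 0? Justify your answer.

f has no root in that interval.

f(2) = -36 and f(3) = -184, both negative, so a sign-change argument is unavailable; we show f keeps this sign on the whole interval.
Shift to the endpoint 2: with x = 2 + u (0 < u < 1), one computes f(2 + u) = -u^5 - 9u^4 - 31u^3 - 53u^2 - 54u - 36.
All 6 nonzero coefficients of this polynomial in u are negative; hence for u > 0 the value is a sum of negative terms (the constant -36 among them).
Therefore f(x) < 0 throughout (2, 3), and f has no zero there.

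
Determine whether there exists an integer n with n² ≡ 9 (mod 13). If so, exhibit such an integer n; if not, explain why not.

n = 10

n = 10 works: 10² = 100, and 100 − 9 = 91 = 7·13.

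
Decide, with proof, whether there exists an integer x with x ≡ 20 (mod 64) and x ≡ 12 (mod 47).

gcd(64, 47) = 1, so the Chinese Remainder Theorem guarantees exactly one residue class mod 3008 satisfying both.
Write x = 20 + 64t and require 20 + 64t ≡ 12 (mod 47), i.e. 64t ≡ 39 (mod 47).
64 ≡ 17 (mod 47), so this reads 17t ≡ 39 (mod 47). To invert 17 modulo 47: 47 = 2·17 + 13, 17 = 1·13 + 4, 13 = 3·4 + 1, 4 = 4·1 + 0, and unwinding, 1 = 13 − 3·4 = 13 − 3·(17 − 1·13) = −3·17 + 4·13 = −3·17 + 4·(47 − 2·17) = 4·47 − 11·17. Thus 17⁻¹ ≡ -11 ≡ 36 (mod 47).
Multiplying by 36: t ≡ 36·39 = 1404 ≡ 41 (mod 47).
With t = 41: x = 20 + 64·41 = 2644.
Verify: 2644 = 41·64 + 20 and 2644 = 56·47 + 12. ✓

x = 2644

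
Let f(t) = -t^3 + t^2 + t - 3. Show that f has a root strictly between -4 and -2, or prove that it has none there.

f(-4) = 73 and f(-2) = 7, both positive, so a sign-change argument is unavailable; we show f keeps this sign on the whole interval.
Shift to the endpoint -2: with t = -2 − u (0 < u < 2), one computes f(-2 − u) = u^3 + 7u^2 + 15u + 7.
All 4 nonzero coefficients of this polynomial in u are positive; hence for u > 0 the value is a sum of positive terms (the constant 7 among them).
Therefore f(t) > 0 throughout (-4, -2), and f has no zero there.

No.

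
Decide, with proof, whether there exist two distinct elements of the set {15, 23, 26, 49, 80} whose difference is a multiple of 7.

There is no such pair.

Residues mod 7: 15↦1, 23↦2, 26↦5, 49↦0, 80↦3.
These 5 residues are pairwise different, hence no difference of two elements is divisible by 7.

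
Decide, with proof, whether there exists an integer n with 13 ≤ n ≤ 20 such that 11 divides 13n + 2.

There is no such integer n in that range.

For n = 13, 14, …, 20 the values of 13n + 2 modulo 11 are 6, 8, 10, 1, 3, 5, 7, 9 respectively.
The residue 0 does not occur, so no n in [13, 20] makes 13n + 2 a multiple of 11.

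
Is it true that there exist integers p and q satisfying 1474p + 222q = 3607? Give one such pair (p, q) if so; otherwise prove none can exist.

Both 1474 and 222 are divisible by gcd(1474, 222) = 2, hence so is any combination 1474p + 222q.
However 3607 leaves remainder 1 on division by 2.
Hence no integers p, q satisfy the equation.

There are no such integers.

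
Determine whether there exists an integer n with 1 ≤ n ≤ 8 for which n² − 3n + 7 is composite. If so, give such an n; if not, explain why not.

n = 7

At n = 7: 7² − 3·7 + 7 = 35 = 5·7, which is composite.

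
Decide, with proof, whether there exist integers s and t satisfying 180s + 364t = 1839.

There are no such integers.

Any value of 180s + 364t is a multiple of gcd(180, 364) = 4.
However 1839 leaves remainder 3 on division by 4.
Hence no integers s, t satisfy the equation.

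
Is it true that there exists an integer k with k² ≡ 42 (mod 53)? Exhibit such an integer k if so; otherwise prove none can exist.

k = 25 works: 25² = 625, and 625 − 42 = 583 = 11·53.

k = 25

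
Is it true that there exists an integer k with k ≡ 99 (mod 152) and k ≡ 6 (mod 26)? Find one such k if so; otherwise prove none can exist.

No, no such integer exists.

Reduce both congruences modulo 2, which divides 152 and 26: they say k ≡ 99 (mod 2) and k ≡ 6 (mod 2).
But 99 mod 2 = 1 while 6 mod 2 = 0, a contradiction.
So no integer satisfies both congruences.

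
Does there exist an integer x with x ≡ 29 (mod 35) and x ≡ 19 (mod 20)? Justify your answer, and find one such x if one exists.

x = 99

Here gcd(35, 20) = 5, and both 29 and 19 leave remainder 4 mod 5, so the system is consistent.
List candidates x ≡ 29 (mod 35): 29, 64, 99. Modulo 20 these are 9, 4, 19; 99 gives 19 as required.
Indeed 99 ≡ 29 (mod 35) and 99 ≡ 19 (mod 20).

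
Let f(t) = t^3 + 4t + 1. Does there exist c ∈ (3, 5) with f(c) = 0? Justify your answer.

No such root exists.

f(3) = 40 and f(5) = 146, both positive.
f'(t) = 3t^2 + 4 has discriminant 0² − 4·3·4 = -48 < 0, so f' has no real roots and is positive for every real t.
So f is strictly increasing; between 3 and 5 its values lie between f(3) = 40 and f(5) = 146, all positive. Therefore f has no root in (3, 5).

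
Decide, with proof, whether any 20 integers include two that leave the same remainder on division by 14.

Each integer lies in one of the 14 residue classes modulo 14.
Placing 20 integers into 14 classes, some class receives at least two — say a and b.
That is, a and b leave the same remainder on division by 14, as claimed.

True.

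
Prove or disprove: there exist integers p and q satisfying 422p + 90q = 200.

p = 25, q = -115

Since gcd(422, 90) = 2 and 200 = 2·100, Bézout's identity guarantees a solution.
Dividing through by 2 reduces the equation to 211p + 45q = 100.
Euclidean algorithm: 211 = 4·45 + 31, 45 = 1·31 + 14, 31 = 2·14 + 3, 14 = 4·3 + 2, 3 = 1·2 + 1, 2 = 2·1 + 0.
Back-substituting, 1 = 3 − 1·2 = 3 − (14 − 4·3) = −14 + 5·3 = −14 + 5·(31 − 2·14) = 5·31 − 11·14 = 5·31 − 11·(45 − 1·31) = −11·45 + 16·31 = −11·45 + 16·(211 − 4·45) = 16·211 − 75·45; that is, 211·16 + 45·(-75) = 1.
Multiplying through by 100: p = 16·100 = 1600, q = (-75)·100 = -7500 is a solution.
Shifting by a multiple of (45, −211) keeps it a solution: p = 1600 − 35·45 = 25, q = -7500 + 35·211 = -115.
Indeed 422·25 + 90·(-115) = 10550 − 10350 = 200.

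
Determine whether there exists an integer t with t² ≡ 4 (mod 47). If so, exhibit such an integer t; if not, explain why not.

t = 45 works: 45² = 2025, and 2025 − 4 = 2021 = 43·47.

t = 45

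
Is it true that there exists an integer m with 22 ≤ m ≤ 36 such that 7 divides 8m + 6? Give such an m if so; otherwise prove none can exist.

At m = 22 we get 8·22 + 6 = 182, and 182 = 7·26.

m = 22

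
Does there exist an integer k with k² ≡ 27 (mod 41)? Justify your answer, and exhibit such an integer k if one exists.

Apply Euler's criterion with the prime 41: 27 is a quadratic residue iff 27^20 ≡ 1 (mod 41), and a non-residue iff it is ≡ −1.
Repeated squaring mod 41: 27^2 = 729 ≡ 32; 27^4 ≡ 32² = 1024 ≡ 40; 27^8 ≡ 40² = 1600 ≡ 1; 27^16 ≡ 1² = 1 ≡ 1.
Since 20 = 16 + 4, 27^20 ≡ 1 · 40; multiplying out mod 41: 1·40 = 40 ≡ 40. Thus 27^20 ≡ 40 ≡ −1 (mod 41).
The value −1 means 27 is a non-residue modulo 41, so k² ≡ 27 (mod 41) is impossible.

There is no such integer.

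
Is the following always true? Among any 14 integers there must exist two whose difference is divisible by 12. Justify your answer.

Yes, this is always true.

Partition the integers by their residue mod 12; there are 12 classes.
Since 14 > 12, two of the 14 integers must share a residue class by the pigeonhole principle; call them a and b.
Equal remainders mean a − b ≡ 0 (mod 12), so 12 divides their difference.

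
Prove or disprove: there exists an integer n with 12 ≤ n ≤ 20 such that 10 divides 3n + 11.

Try n = 13: 3·13 + 11 = 50 = 5·10, which is divisible by 10.

n = 13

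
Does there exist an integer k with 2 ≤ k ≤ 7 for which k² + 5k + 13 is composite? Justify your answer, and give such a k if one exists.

At k = 4: 4² + 5·4 + 13 = 49 = 7·7, which is composite.

k = 4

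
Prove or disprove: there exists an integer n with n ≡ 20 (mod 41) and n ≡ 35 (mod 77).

The moduli 41 and 77 are coprime, so by the Chinese Remainder Theorem a unique solution modulo 3157 exists.
Any solution of the first congruence is n = 20 + 41t; substituting into the second, 41t ≡ 35 − 20 ≡ 15 (mod 77).
Invert 41 mod 77 by the Euclidean algorithm: 77 = 1·41 + 36, 41 = 1·36 + 5, 36 = 7·5 + 1, 5 = 5·1 + 0; back-substituting, 1 = 36 − 7·5 = 36 − 7·(41 − 1·36) = −7·41 + 8·36 = −7·41 + 8·(77 − 1·41) = 8·77 − 15·41. Hence 41·(-15) ≡ 1, so 41⁻¹ ≡ -15 ≡ 62 (mod 77).
Therefore t ≡ 62·15 = 930 ≡ 6 (mod 77).
With t = 6: n = 20 + 41·6 = 266.
Verify: 266 = 6·41 + 20 and 266 = 3·77 + 35. ✓

n = 266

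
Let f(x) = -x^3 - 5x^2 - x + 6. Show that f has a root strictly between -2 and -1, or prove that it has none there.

Such a root exists.

f(-2) = -4 and f(-1) = 3, which have opposite signs.
Since f is a polynomial it is continuous on [-2, -1].
By the Intermediate Value Theorem f must vanish at some point of (-2, -1).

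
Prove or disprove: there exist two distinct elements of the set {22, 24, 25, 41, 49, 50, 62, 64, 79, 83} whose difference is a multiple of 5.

22 mod 5 = 2 and 62 mod 5 = 2, so 62 − 22 = 40 = 8·5.

Yes: 22 and 62.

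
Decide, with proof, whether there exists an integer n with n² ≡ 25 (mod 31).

n = 26

n = 26 works: 26² = 676, and 676 − 25 = 651 = 21·31.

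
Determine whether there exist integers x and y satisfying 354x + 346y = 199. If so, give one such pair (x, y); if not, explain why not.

No, no such integers exist.

Both 354 and 346 are divisible by gcd(354, 346) = 2, hence so is any combination 354x + 346y.
But 199 is not a multiple of 2 (it leaves remainder 1).
Therefore 354x + 346y = 199 has no solution in integers.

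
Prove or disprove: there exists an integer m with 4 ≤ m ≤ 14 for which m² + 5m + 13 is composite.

m = 8

At m = 8: 8² + 5·8 + 13 = 117 = 3·39, which is composite.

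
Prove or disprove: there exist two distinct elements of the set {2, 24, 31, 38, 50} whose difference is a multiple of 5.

Two integers differ by a multiple of 5 exactly when they have the same residue mod 5. The residues are 2↦2, 24↦4, 31↦1, 38↦3, 50↦0.
These 5 residues are pairwise different, hence no difference of two elements is divisible by 5.

No, no such pair exists.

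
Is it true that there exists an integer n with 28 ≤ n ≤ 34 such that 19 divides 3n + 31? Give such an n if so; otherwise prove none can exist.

Try n = 34: 3·34 + 31 = 133 = 7·19, which is divisible by 19.

n = 34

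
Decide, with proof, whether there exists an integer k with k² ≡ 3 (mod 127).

No such integer exists.

127 is prime, so by Euler's criterion 3 is a square mod 127 iff 3^((127−1)/2) = 3^63 ≡ 1 (mod 127).
Repeated squaring mod 127: 3^2 = 9 ≡ 9; 3^4 ≡ 9² = 81 ≡ 81; 3^8 ≡ 81² = 6561 ≡ 84; 3^16 ≡ 84² = 7056 ≡ 71; 3^32 ≡ 71² = 5041 ≡ 88.
Since 63 = 32 + 16 + 8 + 4 + 2 + 1, 3^63 ≡ 88 · 71 · 84 · 81 · 9 · 3; multiplying out mod 127: 88·71 = 6248 ≡ 25, then 25·84 = 2100 ≡ 68, then 68·81 = 5508 ≡ 47, then 47·9 = 423 ≡ 42, then 42·3 = 126 ≡ 126. Thus 3^63 ≡ 126 ≡ −1 (mod 127).
The value −1 means 3 is a non-residue modulo 127, so k² ≡ 3 (mod 127) is impossible.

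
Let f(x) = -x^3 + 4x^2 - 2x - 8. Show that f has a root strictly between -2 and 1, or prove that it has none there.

f(-2) = 20 and f(1) = -7, which have opposite signs.
f is continuous everywhere (it is a polynomial), in particular on [-2, 1].
By the Intermediate Value Theorem, f takes the value 0 somewhere in the open interval.

Such a root exists.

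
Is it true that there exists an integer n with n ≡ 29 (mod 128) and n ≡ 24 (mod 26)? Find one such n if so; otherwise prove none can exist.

There is no such integer.

Reduce both congruences modulo 2, which divides 128 and 26: they say n ≡ 29 (mod 2) and n ≡ 24 (mod 2).
But 29 mod 2 = 1 while 24 mod 2 = 0, a contradiction.
Hence the system has no solution.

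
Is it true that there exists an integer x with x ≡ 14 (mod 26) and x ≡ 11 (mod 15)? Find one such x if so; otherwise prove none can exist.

The moduli 26 and 15 are coprime, so by the Chinese Remainder Theorem a unique solution modulo 390 exists.
Any solution of the first congruence is x = 14 + 26t; substituting into the second, 26t ≡ 11 − 14 ≡ 12 (mod 15).
26 ≡ 11 (mod 15), so this reads 11t ≡ 12 (mod 15). Invert 11 mod 15 by the Euclidean algorithm: 15 = 1·11 + 4, 11 = 2·4 + 3, 4 = 1·3 + 1, 3 = 3·1 + 0; back-substituting, 1 = 4 − 1·3 = 4 − (11 − 2·4) = −11 + 3·4 = −11 + 3·(15 − 1·11) = 3·15 − 4·11. Hence 11·(-4) ≡ 1, so 11⁻¹ ≡ -4 ≡ 11 (mod 15).
Multiplying by 11: t ≡ 11·12 = 132 ≡ 12 (mod 15).
Taking t = 12 gives x = 14 + 26·12 = 326.
Indeed 326 ≡ 14 (mod 26) and 326 ≡ 11 (mod 15).

x = 326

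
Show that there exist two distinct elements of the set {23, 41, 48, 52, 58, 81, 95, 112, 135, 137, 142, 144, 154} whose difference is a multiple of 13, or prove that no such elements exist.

Residues mod 13: 23↦10, 41↦2, 48↦9, 52↦0, 58↦6, 81↦3, 95↦4, 112↦8, 135↦5, 137↦7, 142↦12, 144↦1, 154↦11.
No residue repeats among the 13 elements, so no pair has difference ≡ 0 (mod 13).

No, no such pair exists.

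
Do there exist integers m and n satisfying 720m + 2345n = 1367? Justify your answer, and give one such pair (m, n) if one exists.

gcd(720, 2345) = 5, so every integer of the form 720m + 2345n is a multiple of 5.
However 1367 leaves remainder 2 on division by 5.
So the equation is unsolvable over ℤ.

No, no such integers exist.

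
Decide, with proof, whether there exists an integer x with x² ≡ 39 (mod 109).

109 is prime, so by Euler's criterion 39 is a square mod 109 iff 39^((109−1)/2) = 39^54 ≡ 1 (mod 109).
Repeated squaring mod 109: 39^2 = 1521 ≡ 104; 39^4 ≡ 104² = 10816 ≡ 25; 39^8 ≡ 25² = 625 ≡ 80; 39^16 ≡ 80² = 6400 ≡ 78; 39^32 ≡ 78² = 6084 ≡ 89.
Since 54 = 32 + 16 + 4 + 2, 39^54 ≡ 89 · 78 · 25 · 104; multiplying out mod 109: 89·78 = 6942 ≡ 75, then 75·25 = 1875 ≡ 22, then 22·104 = 2288 ≡ 108. Thus 39^54 ≡ 108 ≡ −1 (mod 109).
The value −1 means 39 is a non-residue modulo 109, so x² ≡ 39 (mod 109) is impossible.

No such integer exists.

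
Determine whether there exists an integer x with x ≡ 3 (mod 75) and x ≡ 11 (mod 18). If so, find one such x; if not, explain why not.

Reduce both congruences modulo 3, which divides 75 and 18: they say x ≡ 3 (mod 3) and x ≡ 11 (mod 3).
These are incompatible: 3 − 11 = -8 is not divisible by 3.
Hence the system has no solution.

No such integer exists.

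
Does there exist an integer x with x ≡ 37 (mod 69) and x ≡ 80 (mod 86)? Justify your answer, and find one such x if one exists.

x = 3004

gcd(69, 86) = 1, so the Chinese Remainder Theorem guarantees exactly one residue class mod 5934 satisfying both.
Any solution of the first congruence is x = 37 + 69t; substituting into the second, 69t ≡ 80 − 37 ≡ 43 (mod 86).
Invert 69 mod 86 by the Euclidean algorithm: 86 = 1·69 + 17, 69 = 4·17 + 1, 17 = 17·1 + 0; back-substituting, 1 = 69 − 4·17 = 69 − 4·(86 − 1·69) = −4·86 + 5·69. Hence 69·5 ≡ 1, so 69⁻¹ ≡ 5 (mod 86).
Therefore t ≡ 5·43 = 215 ≡ 43 (mod 86).
With t = 43: x = 37 + 69·43 = 3004.
Indeed 3004 ≡ 37 (mod 69) and 3004 ≡ 80 (mod 86).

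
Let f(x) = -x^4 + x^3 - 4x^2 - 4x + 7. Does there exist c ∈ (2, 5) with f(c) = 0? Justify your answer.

No such root exists.

The endpoint values f(2) = -25 and f(5) = -613 are both negative. Claim: f(x) < 0 for every x in (2, 5).
Shift to the endpoint 2: with x = 2 + u (0 < u < 3), one computes f(2 + u) = -u^4 - 7u^3 - 22u^2 - 40u - 25.
The nonzero coefficients here are all negative, so for u > 0 every term is negative (or zero), and the constant term -25 is strictly negative.
So f is strictly negative on (2, 5); no root exists in the interval.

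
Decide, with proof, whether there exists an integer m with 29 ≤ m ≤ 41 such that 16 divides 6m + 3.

There is no such integer m in that range.

For m = 29, 30, …, 41 the values of 6m + 3 modulo 16 are 1, 7, 13, 3, 9, 15, 5, 11, 1, 7, 13, 3, 9 respectively.
Since 0 is absent from this list, 16 ∤ 6m + 3 for every m with 29 ≤ m ≤ 41.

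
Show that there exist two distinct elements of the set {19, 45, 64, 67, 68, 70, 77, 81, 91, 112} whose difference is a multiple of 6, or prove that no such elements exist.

Reduce each element mod 6: 19↦1, 45↦3, 64↦4, 67↦1, 68↦2, 70↦4, 77↦5, 81↦3, 91↦1, 112↦4. The residue 1 repeats (at 19 and 67), and 67 − 19 = 48 = 8·6.

19 and 67 are such a pair.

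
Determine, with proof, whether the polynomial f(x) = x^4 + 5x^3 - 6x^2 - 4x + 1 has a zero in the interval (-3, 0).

Such a root exists.

f(-3) = -95 and f(0) = 1, which have opposite signs.
f is continuous everywhere (it is a polynomial), in particular on [-3, 0].
By the Intermediate Value Theorem, f takes the value 0 somewhere in the open interval.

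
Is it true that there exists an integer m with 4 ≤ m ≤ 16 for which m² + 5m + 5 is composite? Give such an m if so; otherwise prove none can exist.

m = 16

At m = 16: 16² + 5·16 + 5 = 341 = 11·31, which is composite.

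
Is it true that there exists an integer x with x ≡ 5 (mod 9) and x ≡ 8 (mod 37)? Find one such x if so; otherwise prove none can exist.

gcd(9, 37) = 1, so the Chinese Remainder Theorem guarantees exactly one residue class mod 333 satisfying both.
Any solution of the first congruence is x = 5 + 9t; substituting into the second, 9t ≡ 8 − 5 ≡ 3 (mod 37).
To invert 9 modulo 37: 37 = 4·9 + 1, 9 = 9·1 + 0, and unwinding, 1 = 37 − 4·9. Thus 9⁻¹ ≡ -4 ≡ 33 (mod 37).
Multiplying by 33: t ≡ 33·3 = 99 ≡ 25 (mod 37).
With t = 25: x = 5 + 9·25 = 230.
Check: 230 mod 9 = 5, 230 mod 37 = 8. ✓

x = 230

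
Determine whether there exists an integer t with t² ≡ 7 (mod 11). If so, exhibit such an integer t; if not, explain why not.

There is no such integer.

Computing t² mod 11 for t = 0, 1, …, 5 (enough, by the symmetry t ↦ 11 − t) gives 0, 1, 4, 9, 5, 3.
So the quadratic residues mod 11 are {0, 1, 3, 4, 5, 9}, and 7 is not among them.
Therefore t² ≡ 7 (mod 11) has no solution.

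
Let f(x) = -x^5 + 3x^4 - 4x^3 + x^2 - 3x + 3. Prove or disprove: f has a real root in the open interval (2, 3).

No.

The endpoint values f(2) = -15 and f(3) = -105 are both negative. Claim: f(x) < 0 for every x in (2, 3).
Shift to the endpoint 2: with x = 2 + u (0 < u < 1), one computes f(2 + u) = -u^5 - 7u^4 - 20u^3 - 31u^2 - 31u - 15.
All 6 nonzero coefficients of this polynomial in u are negative; hence for u > 0 the value is a sum of negative terms (the constant -15 among them).
So f is strictly negative on (2, 3); no root exists in the interval.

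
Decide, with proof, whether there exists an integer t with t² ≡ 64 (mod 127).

Take t = 8. Then 8² = 64, and since 0 ≤ 64 < 127 this is already reduced: 8² ≡ 64 (mod 127).

t = 8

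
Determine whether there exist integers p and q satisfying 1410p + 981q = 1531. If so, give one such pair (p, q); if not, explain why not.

Both 1410 and 981 are divisible by gcd(1410, 981) = 3, hence so is any combination 1410p + 981q.
However 1531 leaves remainder 1 on division by 3.
Therefore 1410p + 981q = 1531 has no solution in integers.

No such integers exist.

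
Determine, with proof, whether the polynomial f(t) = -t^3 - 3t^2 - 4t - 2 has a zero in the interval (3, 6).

Evaluate at the endpoints: f(3) = -68, f(6) = -350 — same sign (negative).
The derivative f'(t) = -3t^2 - 6t - 4 is a quadratic with discriminant (-6)² − 4·(-3)·(-4) = -12 < 0; it never vanishes, so it is always negative (sign of the leading coefficient).
Hence f is strictly decreasing on ℝ, and in particular on [3, 6]. A strictly monotone function with same-sign endpoint values stays negative on the whole interval, so f has no zero in (3, 6).

No such root exists.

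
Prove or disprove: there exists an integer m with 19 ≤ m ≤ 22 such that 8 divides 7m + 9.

There is no such integer m in that range.

The values of 7m + 9 for m = 19, 20, 21, 22 are 142, 149, 156, 163; reduced mod 8 these are 6, 5, 4, 3.
Since 0 is absent from this list, 8 ∤ 7m + 9 for every m with 19 ≤ m ≤ 22.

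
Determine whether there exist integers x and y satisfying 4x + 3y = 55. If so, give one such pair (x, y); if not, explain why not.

x = 1, y = 17

Since gcd(4, 3) = 1, every integer is an integer combination of 4 and 3.
Run the Euclidean algorithm on 4 and 3: 4 = 1·3 + 1, 3 = 3·1 + 0.
Unwinding: 1 = 4 − 1·3, i.e. 4·1 + 3·(-1) = 1.
Times 55: 4·55 + 3·(-55) = 55, so (55, -55) solves it.
Shifting by a multiple of (3, −4) keeps it a solution: x = 55 − 18·3 = 1, y = -55 + 18·4 = 17.
Indeed 4·1 + 3·17 = 4 + 51 = 55.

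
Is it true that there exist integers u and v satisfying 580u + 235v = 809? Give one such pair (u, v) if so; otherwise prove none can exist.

No, no such integers exist.

Any value of 580u + 235v is a multiple of gcd(580, 235) = 5.
However 809 leaves remainder 4 on division by 5.
So the equation is unsolvable over ℤ.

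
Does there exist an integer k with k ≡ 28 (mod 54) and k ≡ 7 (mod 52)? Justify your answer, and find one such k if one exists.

There is no such integer.

Reduce both congruences modulo 2, which divides 54 and 52: they say k ≡ 28 (mod 2) and k ≡ 7 (mod 2).
These are incompatible: 28 − 7 = 21 is not divisible by 2.
Therefore no such k exists.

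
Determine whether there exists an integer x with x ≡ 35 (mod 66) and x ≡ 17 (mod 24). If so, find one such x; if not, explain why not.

The moduli are not coprime: gcd(66, 24) = 6. Compatibility requires 6 ∣ (17 − 35) = -18, which holds, so solutions exist.
List candidates x ≡ 35 (mod 66): 35, 101, 167, 233. Modulo 24 these are 11, 5, 23, 17; 233 gives 17 as required.
Check: 233 mod 66 = 35, 233 mod 24 = 17. ✓

x = 233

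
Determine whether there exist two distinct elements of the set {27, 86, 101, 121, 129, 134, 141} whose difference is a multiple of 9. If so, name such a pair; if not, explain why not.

Two integers differ by a multiple of 9 exactly when they have the same residue mod 9. The residues are 27↦0, 86↦5, 101↦2, 121↦4, 129↦3, 134↦8, 141↦6.
No residue repeats among the 7 elements, so no pair has difference ≡ 0 (mod 9).

No, no such pair exists.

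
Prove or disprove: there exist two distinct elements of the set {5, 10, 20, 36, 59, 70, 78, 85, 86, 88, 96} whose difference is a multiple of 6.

Both 5 and 59 leave remainder 5 on division by 6; their difference 54 = 9·6 is a multiple of 6.

5 and 59 are such a pair.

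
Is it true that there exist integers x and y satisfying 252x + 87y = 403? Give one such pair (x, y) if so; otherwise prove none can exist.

No, no such integers exist.

gcd(252, 87) = 3, so every integer of the form 252x + 87y is a multiple of 3.
But 403 = 3·134 + 1, so 3 ∤ 403.
So the equation is unsolvable over ℤ.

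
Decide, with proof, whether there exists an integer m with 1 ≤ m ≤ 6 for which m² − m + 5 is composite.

At m = 5: 5² − 5 + 5 = 25 = 5·5, which is composite.

m = 5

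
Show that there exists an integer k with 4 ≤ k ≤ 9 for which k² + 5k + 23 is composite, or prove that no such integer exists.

The values for k = 4, 5, …, 9 are 59, 73, 89, 107, 127, 149, and each of these is prime.
So no value in the range makes the expression composite.

There is no such integer k in that range.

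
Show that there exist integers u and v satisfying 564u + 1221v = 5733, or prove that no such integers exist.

u = 8, v = 1

Every value of 564u + 1221v is a multiple of gcd(564, 1221) = 3; since 3 ∣ 5733, solutions exist.
Dividing through by 3 reduces the equation to 188u + 407v = 1911.
Run the Euclidean algorithm on 407 and 188: 407 = 2·188 + 31, 188 = 6·31 + 2, 31 = 15·2 + 1, 2 = 2·1 + 0.
Back-substituting, 1 = 31 − 15·2 = 31 − 15·(188 − 6·31) = −15·188 + 91·31 = −15·188 + 91·(407 − 2·188) = 91·407 − 197·188; that is, 188·(-197) + 407·91 = 1.
Times 1911: 188·(-376467) + 407·173901 = 1911, so (-376467, 173901) solves it.
Adding 925·407 to u and subtracting 925·188 from v gives the tidier solution (8, 1).
Check: 564·8 + 1221·1 = 4512 + 1221 = 5733. ✓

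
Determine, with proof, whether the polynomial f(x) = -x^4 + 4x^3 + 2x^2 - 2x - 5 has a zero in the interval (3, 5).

f(3) = 34 and f(5) = -90, which have opposite signs.
f is continuous everywhere (it is a polynomial), in particular on [3, 5].
By the Intermediate Value Theorem, f takes the value 0 somewhere in the open interval.

Yes, f has a root in the interval.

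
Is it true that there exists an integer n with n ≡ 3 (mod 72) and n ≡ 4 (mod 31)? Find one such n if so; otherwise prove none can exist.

n = 2019

The moduli 72 and 31 are coprime, so by the Chinese Remainder Theorem a unique solution modulo 2232 exists.
Write n = 3 + 72t and require 3 + 72t ≡ 4 (mod 31), i.e. 72t ≡ 1 (mod 31).
72 ≡ 10 (mod 31), so this reads 10t ≡ 1 (mod 31). To invert 10 modulo 31: 31 = 3·10 + 1, 10 = 10·1 + 0, and unwinding, 1 = 31 − 3·10. Thus 10⁻¹ ≡ -3 ≡ 28 (mod 31).
Therefore t ≡ 28·1 = 28 (mod 31).
With t = 28: n = 3 + 72·28 = 2019.
Verify: 2019 = 28·72 + 3 and 2019 = 65·31 + 4. ✓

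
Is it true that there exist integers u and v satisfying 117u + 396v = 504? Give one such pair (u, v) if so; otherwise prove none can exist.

Since gcd(117, 396) = 9 and 504 = 9·56, Bézout's identity guarantees a solution.
Dividing through by 9 reduces the equation to 13u + 44v = 56.
Euclidean algorithm: 44 = 3·13 + 5, 13 = 2·5 + 3, 5 = 1·3 + 2, 3 = 1·2 + 1, 2 = 2·1 + 0.
Unwinding: 1 = 3 − 1·2 = 3 − (5 − 1·3) = −5 + 2·3 = −5 + 2·(13 − 2·5) = 2·13 − 5·5 = 2·13 − 5·(44 − 3·13) = −5·44 + 17·13, i.e. 13·17 + 44·(-5) = 1.
Multiplying through by 56: u = 17·56 = 952, v = (-5)·56 = -280 is a solution.
Shifting by a multiple of (44, −13) keeps it a solution: u = 952 − 21·44 = 28, v = -280 + 21·13 = -7.
Check: 117·28 + 396·(-7) = 3276 − 2772 = 504. ✓

u = 28, v = -7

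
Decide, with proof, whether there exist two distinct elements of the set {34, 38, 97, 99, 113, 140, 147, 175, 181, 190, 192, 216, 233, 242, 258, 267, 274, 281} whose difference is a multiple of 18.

Reduce each element modulo 18: 34↦16, 38↦2, 97↦7, 99↦9, 113↦5, 140↦14, 147↦3, 175↦13, 181↦1, 190↦10, 192↦12, 216↦0, 233↦17, 242↦8, 258↦6, 267↦15, 274↦4, 281↦11.
No residue repeats among the 18 elements, so no pair has difference ≡ 0 (mod 18).

There is no such pair.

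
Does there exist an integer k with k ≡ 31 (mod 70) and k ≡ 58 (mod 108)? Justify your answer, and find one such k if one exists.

No such integer exists.

Reduce both congruences modulo 2, which divides 70 and 108: they say k ≡ 31 (mod 2) and k ≡ 58 (mod 2).
However 31 ≡ 1 and 58 ≡ 0 (mod 2), and 1 ≠ 0.
Hence the system has no solution.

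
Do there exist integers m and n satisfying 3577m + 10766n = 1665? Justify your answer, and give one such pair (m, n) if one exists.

There are no such integers.

gcd(3577, 10766) = 7, so every integer of the form 3577m + 10766n is a multiple of 7.
But 1665 is not a multiple of 7 (it leaves remainder 6).
Therefore 3577m + 10766n = 1665 has no solution in integers.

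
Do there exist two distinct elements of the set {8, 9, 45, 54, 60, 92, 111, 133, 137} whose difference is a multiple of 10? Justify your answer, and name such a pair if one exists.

There is no such pair.

Residues mod 10: 8↦8, 9↦9, 45↦5, 54↦4, 60↦0, 92↦2, 111↦1, 133↦3, 137↦7.
All 9 residues are distinct, so no two elements differ by a multiple of 10.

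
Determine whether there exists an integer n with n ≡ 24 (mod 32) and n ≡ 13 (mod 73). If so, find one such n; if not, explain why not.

n = 1400

The moduli 32 and 73 are coprime, so by the Chinese Remainder Theorem a unique solution modulo 2336 exists.
Write n = 24 + 32t and require 24 + 32t ≡ 13 (mod 73), i.e. 32t ≡ 62 (mod 73).
Note 32·16 = 512 ≡ 1 (mod 73) (as 512 − 1 = 7·73), so 32⁻¹ ≡ 16.
Multiplying by 16: t ≡ 16·62 = 992 ≡ 43 (mod 73).
With t = 43: n = 24 + 32·43 = 1400.
Verify: 1400 = 43·32 + 24 and 1400 = 19·73 + 13. ✓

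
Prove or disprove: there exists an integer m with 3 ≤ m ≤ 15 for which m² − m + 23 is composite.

At m = 11: 11² − 11 + 23 = 133 = 7·19, which is composite.

m = 11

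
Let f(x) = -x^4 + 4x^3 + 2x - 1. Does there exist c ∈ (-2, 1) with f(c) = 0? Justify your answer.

f(-2) = -53 and f(1) = 4, which have opposite signs.
Since f is a polynomial it is continuous on [-2, 1].
By the Intermediate Value Theorem f must vanish at some point of (-2, 1).

Such a root exists.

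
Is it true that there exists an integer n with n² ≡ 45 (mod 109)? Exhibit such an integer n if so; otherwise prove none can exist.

Take n = 46. Then 46² = 2116 = 19·109 + 45, so 46² ≡ 45 (mod 109).

n = 46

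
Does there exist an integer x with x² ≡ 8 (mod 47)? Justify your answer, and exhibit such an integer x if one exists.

x = 14 works: 14² = 196, and 196 − 8 = 188 = 4·47.

x = 14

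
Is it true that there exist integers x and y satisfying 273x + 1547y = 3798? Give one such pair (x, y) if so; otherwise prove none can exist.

gcd(273, 1547) = 91, so every integer of the form 273x + 1547y is a multiple of 91.
But 3798 is not a multiple of 91 (it leaves remainder 67).
Therefore 273x + 1547y = 3798 has no solution in integers.

No, no such integers exist.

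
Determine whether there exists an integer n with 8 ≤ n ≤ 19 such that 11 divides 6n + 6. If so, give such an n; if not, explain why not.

n = 10 works, since 6·10 + 6 = 66 = 6·11.

n = 10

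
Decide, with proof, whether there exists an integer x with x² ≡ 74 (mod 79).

Apply Euler's criterion with the prime 79: 74 is a quadratic residue iff 74^39 ≡ 1 (mod 79), and a non-residue iff it is ≡ −1.
Repeated squaring mod 79: 74^2 = 5476 ≡ 25; 74^4 ≡ 25² = 625 ≡ 72; 74^8 ≡ 72² = 5184 ≡ 49; 74^16 ≡ 49² = 2401 ≡ 31; 74^32 ≡ 31² = 961 ≡ 13.
Since 39 = 32 + 4 + 2 + 1, 74^39 ≡ 13 · 72 · 25 · 74; multiplying out mod 79: 13·72 = 936 ≡ 67, then 67·25 = 1675 ≡ 16, then 16·74 = 1184 ≡ 78. Thus 74^39 ≡ 78 ≡ −1 (mod 79).
The value −1 means 74 is a non-residue modulo 79, so x² ≡ 74 (mod 79) is impossible.

No such integer exists.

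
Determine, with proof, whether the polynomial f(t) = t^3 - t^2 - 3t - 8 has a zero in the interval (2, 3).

f(2) = -10 and f(3) = 1, which have opposite signs.
Since f is a polynomial it is continuous on [2, 3].
By the Intermediate Value Theorem, f takes the value 0 somewhere in the open interval.

Yes, f has a root in the interval.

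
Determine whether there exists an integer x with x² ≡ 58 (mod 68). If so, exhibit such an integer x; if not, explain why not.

No such integer exists.

Since 4 ∣ 68, a solution of x² ≡ 58 (mod 68) would also satisfy x² ≡ 58 ≡ 2 (mod 4).
Since (4 − x)² ≡ x² (mod 4), it suffices to square x = 0, 1, …, 2: the residues are 0, 1, 0.
So the quadratic residues mod 4 are {0, 1}, and 2 is not among them.
Therefore x² ≡ 58 (mod 68) has no solution.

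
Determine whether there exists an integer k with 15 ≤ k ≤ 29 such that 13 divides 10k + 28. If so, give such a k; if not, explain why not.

k = 18

For k = 15, 16, 17 the values 178, 188, 198 are not multiples of 13. k = 18 works, since 10·18 + 28 = 208 = 16·13.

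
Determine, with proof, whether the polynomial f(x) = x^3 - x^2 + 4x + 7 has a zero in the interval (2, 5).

Evaluate at the endpoints: f(2) = 19, f(5) = 127 — same sign (positive).
f'(x) = 3x^2 - 2x + 4 has discriminant (-2)² − 4·3·4 = -44 < 0, so f' has no real roots and is positive for every real x.
Hence f is strictly increasing on ℝ, and in particular on [2, 5]. A strictly monotone function with same-sign endpoint values stays positive on the whole interval, so f has no zero in (2, 5).

No such root exists.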